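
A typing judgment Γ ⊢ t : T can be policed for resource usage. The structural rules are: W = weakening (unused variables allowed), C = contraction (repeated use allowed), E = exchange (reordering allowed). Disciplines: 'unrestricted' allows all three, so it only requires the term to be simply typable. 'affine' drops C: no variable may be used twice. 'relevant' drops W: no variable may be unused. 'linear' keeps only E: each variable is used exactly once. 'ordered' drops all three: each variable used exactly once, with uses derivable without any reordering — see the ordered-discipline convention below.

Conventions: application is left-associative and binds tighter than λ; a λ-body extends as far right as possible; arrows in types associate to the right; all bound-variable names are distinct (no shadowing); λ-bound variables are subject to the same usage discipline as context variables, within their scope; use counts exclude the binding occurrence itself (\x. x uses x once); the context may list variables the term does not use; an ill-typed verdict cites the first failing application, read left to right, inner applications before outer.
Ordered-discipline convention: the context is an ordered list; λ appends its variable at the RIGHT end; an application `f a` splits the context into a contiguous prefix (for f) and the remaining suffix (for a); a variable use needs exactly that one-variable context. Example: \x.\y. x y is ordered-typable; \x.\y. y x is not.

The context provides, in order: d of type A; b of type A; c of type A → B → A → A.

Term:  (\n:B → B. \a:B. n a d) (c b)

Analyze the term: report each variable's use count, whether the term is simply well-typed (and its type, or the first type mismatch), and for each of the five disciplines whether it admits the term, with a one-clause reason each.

counts: d: 1; b: 1; c: 1; n (λ-bound): 1; a (λ-bound): 1
uses in reading order: n, a, d, c, b
typing: ill-typed: non-function type B applied to an argument
ordered: ✗, not simply typable
linear: ✗, fails simple typing
affine: ✗, a type mismatch blocks all five
relevant: ✗, the type mismatch rejects it
unrestricted: ✗, not simply typable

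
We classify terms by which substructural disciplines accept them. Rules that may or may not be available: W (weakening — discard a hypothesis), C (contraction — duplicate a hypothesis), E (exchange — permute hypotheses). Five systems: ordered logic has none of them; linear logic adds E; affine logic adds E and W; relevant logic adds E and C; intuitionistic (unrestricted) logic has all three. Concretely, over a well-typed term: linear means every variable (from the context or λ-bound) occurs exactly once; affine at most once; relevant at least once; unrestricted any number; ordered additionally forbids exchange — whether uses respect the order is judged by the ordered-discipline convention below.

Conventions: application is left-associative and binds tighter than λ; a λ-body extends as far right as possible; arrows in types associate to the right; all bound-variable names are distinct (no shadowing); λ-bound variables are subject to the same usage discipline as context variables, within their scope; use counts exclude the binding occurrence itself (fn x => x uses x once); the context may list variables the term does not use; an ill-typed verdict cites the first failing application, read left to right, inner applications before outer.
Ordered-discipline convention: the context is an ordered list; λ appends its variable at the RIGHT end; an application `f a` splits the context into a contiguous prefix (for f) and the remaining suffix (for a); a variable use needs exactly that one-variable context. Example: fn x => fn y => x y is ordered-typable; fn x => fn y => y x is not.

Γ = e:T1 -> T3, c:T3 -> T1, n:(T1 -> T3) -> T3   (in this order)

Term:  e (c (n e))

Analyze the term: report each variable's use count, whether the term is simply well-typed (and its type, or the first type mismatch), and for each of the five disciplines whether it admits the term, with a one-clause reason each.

use counts: e: 2×; c: 1×; n: 1×
left-to-right use order: e, c, n, e
typing: ✓ — T3
ordered: ✗, needs contraction — e ×2
linear: ✗, needs contraction — e ×2
affine: ✗, needs contraction — e ×2
relevant: ✓, every one of e, c, n appears
unrestricted: ✓, simply typable at T3; W, C, E all held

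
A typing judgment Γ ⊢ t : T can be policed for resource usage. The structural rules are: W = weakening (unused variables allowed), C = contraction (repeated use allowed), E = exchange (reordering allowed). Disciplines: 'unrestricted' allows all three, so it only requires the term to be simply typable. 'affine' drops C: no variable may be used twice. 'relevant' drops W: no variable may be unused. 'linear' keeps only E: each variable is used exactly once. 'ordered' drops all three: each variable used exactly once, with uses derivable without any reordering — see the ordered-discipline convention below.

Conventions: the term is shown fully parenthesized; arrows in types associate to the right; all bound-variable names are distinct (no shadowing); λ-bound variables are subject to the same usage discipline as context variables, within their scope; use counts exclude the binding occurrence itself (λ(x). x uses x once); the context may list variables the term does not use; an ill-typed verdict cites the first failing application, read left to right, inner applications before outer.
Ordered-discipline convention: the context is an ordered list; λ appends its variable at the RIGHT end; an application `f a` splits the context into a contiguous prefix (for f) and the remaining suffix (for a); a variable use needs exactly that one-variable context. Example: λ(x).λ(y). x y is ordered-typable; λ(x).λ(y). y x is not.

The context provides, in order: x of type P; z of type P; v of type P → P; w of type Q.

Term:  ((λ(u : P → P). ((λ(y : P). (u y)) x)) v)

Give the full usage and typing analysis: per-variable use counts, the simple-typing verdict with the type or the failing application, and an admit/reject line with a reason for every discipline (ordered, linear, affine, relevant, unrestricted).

variable uses: x ×1; z ×0; v ×1; w ×0; u (λ-bound) ×1; y (λ-bound) ×1
order of uses: u, y, x, v
typing: ✓ — P
ordered: ✗ — z, w never used (weakening)
linear: ✗ — z, w never used (weakening)
affine: ✓ — x, z, v, w, u, y: no repeats, contraction unneeded
relevant: ✗ — z, w never used (weakening)
unrestricted: ✓ — typability at P is all that's needed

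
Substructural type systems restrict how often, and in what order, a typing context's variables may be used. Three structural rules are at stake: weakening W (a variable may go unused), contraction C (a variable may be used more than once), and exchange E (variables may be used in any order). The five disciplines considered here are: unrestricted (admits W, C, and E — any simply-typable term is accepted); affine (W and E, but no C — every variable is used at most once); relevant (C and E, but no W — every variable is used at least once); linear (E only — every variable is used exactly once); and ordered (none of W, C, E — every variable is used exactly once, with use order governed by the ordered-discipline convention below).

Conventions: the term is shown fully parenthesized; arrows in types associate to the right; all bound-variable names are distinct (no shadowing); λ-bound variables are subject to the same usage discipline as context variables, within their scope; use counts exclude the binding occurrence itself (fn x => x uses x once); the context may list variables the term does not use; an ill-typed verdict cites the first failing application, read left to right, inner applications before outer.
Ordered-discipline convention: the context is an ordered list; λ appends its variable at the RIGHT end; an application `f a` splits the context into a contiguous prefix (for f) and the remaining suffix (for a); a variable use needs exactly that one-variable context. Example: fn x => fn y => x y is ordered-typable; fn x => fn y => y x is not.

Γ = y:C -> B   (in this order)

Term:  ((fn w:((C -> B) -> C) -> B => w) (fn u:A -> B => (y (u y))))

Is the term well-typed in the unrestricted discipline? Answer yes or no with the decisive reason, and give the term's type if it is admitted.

no — a type mismatch blocks all five
use counts: y: 2, w [bound]: 1, u [bound]: 1
order of uses: w, y, u, y
typing: ill-typed: an argument C -> B mismatches the expected A
across the five disciplines: ordered ✗; linear ✗; affine ✗; relevant ✗; unrestricted ✗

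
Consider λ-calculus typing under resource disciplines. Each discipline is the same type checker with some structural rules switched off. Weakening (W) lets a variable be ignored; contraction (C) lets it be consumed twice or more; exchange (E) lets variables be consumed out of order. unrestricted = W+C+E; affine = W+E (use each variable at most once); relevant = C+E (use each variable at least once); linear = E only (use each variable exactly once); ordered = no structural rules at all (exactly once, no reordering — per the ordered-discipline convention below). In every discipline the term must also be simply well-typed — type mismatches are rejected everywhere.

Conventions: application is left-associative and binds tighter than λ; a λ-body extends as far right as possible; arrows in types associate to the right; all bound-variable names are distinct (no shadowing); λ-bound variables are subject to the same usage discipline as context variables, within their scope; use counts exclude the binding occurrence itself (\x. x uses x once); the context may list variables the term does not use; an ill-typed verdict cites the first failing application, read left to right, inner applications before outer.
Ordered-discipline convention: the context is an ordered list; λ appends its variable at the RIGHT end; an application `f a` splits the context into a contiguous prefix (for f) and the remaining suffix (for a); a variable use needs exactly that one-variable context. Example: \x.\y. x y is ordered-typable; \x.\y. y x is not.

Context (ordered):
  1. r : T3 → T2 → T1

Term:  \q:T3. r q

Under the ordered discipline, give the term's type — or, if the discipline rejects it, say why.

term : T3 → T2 → T1
counts: r: 1, q (λ-bound): 1
order of uses: r, q
typing: ✓ — T3 → T2 → T1
all disciplines: ordered ✓, linear ✓, affine ✓, relevant ✓, unrestricted ✓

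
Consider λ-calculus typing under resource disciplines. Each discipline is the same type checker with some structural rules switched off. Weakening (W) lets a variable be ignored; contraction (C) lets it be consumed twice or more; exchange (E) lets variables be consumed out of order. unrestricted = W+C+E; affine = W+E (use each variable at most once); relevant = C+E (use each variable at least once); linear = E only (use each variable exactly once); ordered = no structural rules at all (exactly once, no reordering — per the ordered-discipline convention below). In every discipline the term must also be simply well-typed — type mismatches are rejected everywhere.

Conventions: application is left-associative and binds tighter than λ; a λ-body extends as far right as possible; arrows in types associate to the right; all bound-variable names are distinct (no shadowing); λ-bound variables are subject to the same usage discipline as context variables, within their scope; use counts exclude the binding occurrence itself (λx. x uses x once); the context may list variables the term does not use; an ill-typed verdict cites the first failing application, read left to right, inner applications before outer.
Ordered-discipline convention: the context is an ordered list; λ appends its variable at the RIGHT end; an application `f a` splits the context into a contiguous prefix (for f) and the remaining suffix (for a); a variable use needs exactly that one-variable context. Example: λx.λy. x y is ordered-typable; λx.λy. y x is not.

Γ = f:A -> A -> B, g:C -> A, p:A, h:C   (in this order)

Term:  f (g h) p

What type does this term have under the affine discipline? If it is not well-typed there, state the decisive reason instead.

term : B
variable uses: f: 1×, g: 1×, p: 1×, h: 1×
order of uses: f, g, h, p
typing: well-typed at B
summary: ordered ✗; linear ✓; affine ✓; relevant ✓; unrestricted ✓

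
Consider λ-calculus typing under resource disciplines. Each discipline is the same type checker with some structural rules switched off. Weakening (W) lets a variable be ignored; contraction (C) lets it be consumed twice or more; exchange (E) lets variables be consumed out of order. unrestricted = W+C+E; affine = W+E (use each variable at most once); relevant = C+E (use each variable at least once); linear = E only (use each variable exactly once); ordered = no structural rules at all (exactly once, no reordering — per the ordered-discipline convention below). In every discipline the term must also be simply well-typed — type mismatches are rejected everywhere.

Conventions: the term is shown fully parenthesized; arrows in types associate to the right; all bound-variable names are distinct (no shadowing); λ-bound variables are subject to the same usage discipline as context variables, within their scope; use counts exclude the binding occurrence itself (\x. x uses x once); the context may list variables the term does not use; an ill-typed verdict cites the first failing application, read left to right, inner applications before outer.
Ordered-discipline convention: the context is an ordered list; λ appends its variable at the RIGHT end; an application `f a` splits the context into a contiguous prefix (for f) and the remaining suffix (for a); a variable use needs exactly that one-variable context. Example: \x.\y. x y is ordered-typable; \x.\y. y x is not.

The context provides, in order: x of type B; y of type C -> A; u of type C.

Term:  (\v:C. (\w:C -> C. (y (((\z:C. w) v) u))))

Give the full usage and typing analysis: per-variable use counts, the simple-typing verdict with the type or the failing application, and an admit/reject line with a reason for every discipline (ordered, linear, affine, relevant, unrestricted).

variable uses: x=0; y=1; u=1; v (bound)=1; w (bound)=1; z (bound)=0
use order (left to right): y, w, v, u
typing: the term checks, with type C -> (C -> C) -> A
ordered ✗ (x, z left unused)
linear ✗ (x, z left unused)
affine ✓ (no duplicate uses among x, y, u, v, w, z)
relevant ✗ (x, z left unused)
unrestricted ✓ (simply typable at C -> (C -> C) -> A; W, C, E all held)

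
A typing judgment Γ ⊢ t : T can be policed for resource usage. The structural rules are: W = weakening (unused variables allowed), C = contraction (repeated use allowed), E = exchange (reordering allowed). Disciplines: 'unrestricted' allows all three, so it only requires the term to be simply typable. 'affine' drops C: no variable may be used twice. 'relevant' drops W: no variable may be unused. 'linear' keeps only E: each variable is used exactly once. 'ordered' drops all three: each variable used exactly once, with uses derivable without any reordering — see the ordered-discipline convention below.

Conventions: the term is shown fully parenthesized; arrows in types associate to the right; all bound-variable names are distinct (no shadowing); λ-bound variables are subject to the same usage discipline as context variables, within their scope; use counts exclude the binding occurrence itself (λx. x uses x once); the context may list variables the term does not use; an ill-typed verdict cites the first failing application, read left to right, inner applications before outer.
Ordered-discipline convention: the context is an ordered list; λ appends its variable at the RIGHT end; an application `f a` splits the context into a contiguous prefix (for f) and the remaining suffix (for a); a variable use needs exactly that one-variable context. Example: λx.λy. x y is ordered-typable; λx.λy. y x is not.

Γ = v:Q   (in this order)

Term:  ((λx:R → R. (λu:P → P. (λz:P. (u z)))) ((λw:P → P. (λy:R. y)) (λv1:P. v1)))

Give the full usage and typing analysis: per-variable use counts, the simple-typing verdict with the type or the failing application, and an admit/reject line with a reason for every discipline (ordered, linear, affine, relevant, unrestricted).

use counts: v ×0; x (bound) ×0; u (bound) ×1; z (bound) ×1; w (bound) ×0; y (bound) ×1; v1 (bound) ×1
left-to-right use order: u, z, y, v1
typing: the term checks, with type (P → P) → P → P
ordered ✗ (needs weakening: v, x, w unused)
linear ✗ (needs weakening: v, x, w unused)
affine ✓ (no duplicate uses among v, x, u, z, w, y, v1)
relevant ✗ (needs weakening: v, x, w unused)
unrestricted ✓ (type-checks ((P → P) → P → P) and nothing is barred)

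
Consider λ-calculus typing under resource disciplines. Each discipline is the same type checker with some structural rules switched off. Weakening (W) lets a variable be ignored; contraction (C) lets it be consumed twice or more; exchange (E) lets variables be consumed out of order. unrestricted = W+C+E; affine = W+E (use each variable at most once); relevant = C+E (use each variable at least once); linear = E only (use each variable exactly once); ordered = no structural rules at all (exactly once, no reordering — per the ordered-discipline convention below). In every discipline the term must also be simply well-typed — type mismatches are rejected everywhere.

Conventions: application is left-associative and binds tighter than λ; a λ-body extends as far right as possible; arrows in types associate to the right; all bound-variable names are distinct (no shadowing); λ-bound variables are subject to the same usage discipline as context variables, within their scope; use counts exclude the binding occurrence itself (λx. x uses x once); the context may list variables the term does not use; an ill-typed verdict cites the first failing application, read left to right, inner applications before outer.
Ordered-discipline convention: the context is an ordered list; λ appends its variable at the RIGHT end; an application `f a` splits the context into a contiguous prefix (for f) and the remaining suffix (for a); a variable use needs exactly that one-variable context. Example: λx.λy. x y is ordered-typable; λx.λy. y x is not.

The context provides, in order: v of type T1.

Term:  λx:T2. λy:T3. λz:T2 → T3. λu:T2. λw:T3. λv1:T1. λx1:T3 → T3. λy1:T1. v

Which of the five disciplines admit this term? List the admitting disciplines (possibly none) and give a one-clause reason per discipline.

admitted in: affine, unrestricted
usage: v: 1; x (λ-bound): 0; y (λ-bound): 0; z (λ-bound): 0; u (λ-bound): 0; w (λ-bound): 0; v1 (λ-bound): 0; x1 (λ-bound): 0; y1 (λ-bound): 0
left-to-right use order: v
typing: well-typed at T2 → T3 → (T2 → T3) → T2 → T3 → T1 → (T3 → T3) → T1 → T1
ordered: ✗, x, y, z, u, w, v1, x1, y1 never used (weakening)
linear: ✗, x, y, z, u, w, v1, x1, y1 never used (weakening)
affine: ✓, v, x, y, z, u, w, v1, x1, y1: no repeats, contraction unneeded
relevant: ✗, x, y, z, u, w, v1, x1, y1 never used (weakening)
unrestricted: ✓, typability at T2 → T3 → (T2 → T3) → T2 → T3 → T1 → (T3 → T3) → T1 → T1 is all that's needed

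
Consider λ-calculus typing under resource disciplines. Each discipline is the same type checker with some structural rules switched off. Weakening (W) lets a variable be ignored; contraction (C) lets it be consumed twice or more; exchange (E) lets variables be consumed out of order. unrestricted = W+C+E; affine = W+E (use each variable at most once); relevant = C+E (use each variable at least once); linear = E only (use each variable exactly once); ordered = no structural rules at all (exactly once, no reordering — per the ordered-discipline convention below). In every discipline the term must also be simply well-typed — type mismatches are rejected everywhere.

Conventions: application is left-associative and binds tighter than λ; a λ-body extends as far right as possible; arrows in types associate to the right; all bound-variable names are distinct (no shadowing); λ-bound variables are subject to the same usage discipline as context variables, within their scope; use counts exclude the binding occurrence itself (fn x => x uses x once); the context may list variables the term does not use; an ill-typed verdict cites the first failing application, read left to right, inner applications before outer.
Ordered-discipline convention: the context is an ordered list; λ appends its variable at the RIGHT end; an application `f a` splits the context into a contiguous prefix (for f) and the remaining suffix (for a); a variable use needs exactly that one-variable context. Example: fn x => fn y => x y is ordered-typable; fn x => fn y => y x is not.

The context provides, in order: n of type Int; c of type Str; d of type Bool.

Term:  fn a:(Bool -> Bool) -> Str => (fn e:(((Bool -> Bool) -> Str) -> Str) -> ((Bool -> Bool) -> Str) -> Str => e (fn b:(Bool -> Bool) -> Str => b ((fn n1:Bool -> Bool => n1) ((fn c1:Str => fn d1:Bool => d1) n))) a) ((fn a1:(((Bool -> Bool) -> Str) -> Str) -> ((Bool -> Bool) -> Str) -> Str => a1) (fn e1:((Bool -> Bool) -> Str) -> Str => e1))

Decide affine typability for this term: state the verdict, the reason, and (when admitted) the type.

no — a type mismatch blocks all five
counts: n=1, c=0, d=0, a (bound)=1, e (bound)=1, b (bound)=1, n1 (bound)=1, c1 (bound)=0, d1 (bound)=1, a1 (bound)=1, e1 (bound)=1
uses in reading order: e, b, n1, d1, n, a, a1, e1
typing: ill-typed: an argument Int mismatches the expected Str
all disciplines: ordered ✗; linear ✗; affine ✗; relevant ✗; unrestricted ✗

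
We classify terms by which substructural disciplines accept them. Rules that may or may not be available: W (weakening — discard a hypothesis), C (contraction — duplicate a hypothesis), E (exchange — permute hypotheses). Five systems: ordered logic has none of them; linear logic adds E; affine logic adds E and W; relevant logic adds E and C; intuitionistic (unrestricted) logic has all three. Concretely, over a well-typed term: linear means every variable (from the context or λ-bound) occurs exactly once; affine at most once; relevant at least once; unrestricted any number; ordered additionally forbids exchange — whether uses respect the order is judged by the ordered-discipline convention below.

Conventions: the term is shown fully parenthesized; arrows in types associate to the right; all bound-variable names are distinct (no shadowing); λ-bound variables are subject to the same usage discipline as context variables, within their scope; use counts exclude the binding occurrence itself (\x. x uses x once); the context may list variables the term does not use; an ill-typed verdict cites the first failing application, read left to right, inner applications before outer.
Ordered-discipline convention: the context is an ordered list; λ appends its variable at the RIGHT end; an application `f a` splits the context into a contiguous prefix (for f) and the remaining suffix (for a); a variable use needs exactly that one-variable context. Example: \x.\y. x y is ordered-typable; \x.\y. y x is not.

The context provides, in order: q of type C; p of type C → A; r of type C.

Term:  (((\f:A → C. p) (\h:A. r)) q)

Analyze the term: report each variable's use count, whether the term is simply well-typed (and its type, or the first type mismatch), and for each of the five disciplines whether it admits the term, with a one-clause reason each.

usage: q: 1, p: 1, r: 1, f [bound]: 0, h [bound]: 0
left-to-right use order: p, r, q
typing: the term checks, with type A
ordered: ✗, needs weakening: f, h unused
linear: ✗, needs weakening: f, h unused
affine: ✓, none of q, p, r, f, h used more than once
relevant: ✗, needs weakening: f, h unused
unrestricted: ✓, simply typable at A; W, C, E all held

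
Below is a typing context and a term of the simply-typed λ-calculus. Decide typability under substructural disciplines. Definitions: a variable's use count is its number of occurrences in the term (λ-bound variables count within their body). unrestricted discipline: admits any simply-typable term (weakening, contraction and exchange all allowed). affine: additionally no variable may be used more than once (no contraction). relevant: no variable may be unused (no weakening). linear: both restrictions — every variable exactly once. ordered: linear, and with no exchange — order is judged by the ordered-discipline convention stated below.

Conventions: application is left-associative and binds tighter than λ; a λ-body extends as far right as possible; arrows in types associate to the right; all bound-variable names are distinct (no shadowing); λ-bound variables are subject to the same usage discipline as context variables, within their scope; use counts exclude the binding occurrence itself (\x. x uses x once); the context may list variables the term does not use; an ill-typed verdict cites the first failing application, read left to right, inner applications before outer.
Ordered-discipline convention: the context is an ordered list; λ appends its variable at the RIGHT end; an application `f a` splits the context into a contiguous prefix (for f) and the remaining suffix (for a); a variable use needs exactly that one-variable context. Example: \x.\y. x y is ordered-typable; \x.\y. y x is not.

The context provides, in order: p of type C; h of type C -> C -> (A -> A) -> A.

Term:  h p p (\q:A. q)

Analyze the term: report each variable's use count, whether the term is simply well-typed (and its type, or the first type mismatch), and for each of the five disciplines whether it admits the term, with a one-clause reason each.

counts: p=2, h=1, q (λ-bound)=1
order of uses: h, p, p, q
typing: the term checks, with type A
ordered: ✗ — needs contraction — p ×2
linear: ✗ — needs contraction — p ×2
affine: ✗ — needs contraction — p ×2
relevant: ✓ — every one of p, h, q appears
unrestricted: ✓ — typability at A is all that's needed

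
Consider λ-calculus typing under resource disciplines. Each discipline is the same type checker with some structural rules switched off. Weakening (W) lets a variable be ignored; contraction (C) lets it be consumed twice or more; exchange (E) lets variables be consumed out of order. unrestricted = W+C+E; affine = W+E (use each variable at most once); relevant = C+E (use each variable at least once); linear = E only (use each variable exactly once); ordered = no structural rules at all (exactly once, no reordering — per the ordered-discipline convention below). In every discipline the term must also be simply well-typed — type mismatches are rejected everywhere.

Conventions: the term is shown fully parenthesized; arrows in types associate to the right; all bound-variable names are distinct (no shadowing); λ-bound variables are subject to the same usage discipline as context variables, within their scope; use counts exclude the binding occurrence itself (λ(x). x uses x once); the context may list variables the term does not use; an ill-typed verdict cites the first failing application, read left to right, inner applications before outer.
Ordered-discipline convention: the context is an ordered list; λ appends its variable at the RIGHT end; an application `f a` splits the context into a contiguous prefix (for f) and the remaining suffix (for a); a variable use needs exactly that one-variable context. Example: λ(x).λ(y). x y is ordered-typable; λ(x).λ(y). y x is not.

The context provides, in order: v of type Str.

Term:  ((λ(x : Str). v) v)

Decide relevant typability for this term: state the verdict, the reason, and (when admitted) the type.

no — needs weakening: x unused
variable uses: v: 2×, x [bound]: 0×
use order (left to right): v, v
typing: the term checks, with type Str
across the five disciplines: ordered ✗ | linear ✗ | affine ✗ | relevant ✗ | unrestricted ✓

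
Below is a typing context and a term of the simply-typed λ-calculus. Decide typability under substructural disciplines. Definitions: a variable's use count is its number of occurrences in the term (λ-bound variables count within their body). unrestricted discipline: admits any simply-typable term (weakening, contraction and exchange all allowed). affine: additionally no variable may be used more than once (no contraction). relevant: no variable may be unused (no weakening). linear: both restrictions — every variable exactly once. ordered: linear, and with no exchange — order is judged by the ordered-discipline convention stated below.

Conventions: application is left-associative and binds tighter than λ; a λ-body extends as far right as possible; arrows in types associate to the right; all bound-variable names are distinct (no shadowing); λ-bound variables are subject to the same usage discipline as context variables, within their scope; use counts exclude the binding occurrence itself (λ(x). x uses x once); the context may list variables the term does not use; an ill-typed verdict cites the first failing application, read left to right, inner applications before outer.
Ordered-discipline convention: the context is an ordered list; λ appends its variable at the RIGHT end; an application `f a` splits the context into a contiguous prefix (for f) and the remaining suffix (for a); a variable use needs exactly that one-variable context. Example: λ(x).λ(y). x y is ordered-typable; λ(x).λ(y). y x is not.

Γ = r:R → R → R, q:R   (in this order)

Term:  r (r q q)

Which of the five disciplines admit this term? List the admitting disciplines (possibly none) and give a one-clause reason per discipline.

admitting disciplines: relevant, unrestricted
variable uses: r: 2; q: 2
use order (left to right): r, r, q, q
typing: well-typed at R → R
ordered: ✗ — r ×2, q ×2 used more than once (contraction)
linear: ✗ — r ×2, q ×2 used more than once (contraction)
affine: ✗ — r ×2, q ×2 used more than once (contraction)
relevant: ✓ — every one of r, q appears
unrestricted: ✓ — type-checks (R → R) and nothing is barred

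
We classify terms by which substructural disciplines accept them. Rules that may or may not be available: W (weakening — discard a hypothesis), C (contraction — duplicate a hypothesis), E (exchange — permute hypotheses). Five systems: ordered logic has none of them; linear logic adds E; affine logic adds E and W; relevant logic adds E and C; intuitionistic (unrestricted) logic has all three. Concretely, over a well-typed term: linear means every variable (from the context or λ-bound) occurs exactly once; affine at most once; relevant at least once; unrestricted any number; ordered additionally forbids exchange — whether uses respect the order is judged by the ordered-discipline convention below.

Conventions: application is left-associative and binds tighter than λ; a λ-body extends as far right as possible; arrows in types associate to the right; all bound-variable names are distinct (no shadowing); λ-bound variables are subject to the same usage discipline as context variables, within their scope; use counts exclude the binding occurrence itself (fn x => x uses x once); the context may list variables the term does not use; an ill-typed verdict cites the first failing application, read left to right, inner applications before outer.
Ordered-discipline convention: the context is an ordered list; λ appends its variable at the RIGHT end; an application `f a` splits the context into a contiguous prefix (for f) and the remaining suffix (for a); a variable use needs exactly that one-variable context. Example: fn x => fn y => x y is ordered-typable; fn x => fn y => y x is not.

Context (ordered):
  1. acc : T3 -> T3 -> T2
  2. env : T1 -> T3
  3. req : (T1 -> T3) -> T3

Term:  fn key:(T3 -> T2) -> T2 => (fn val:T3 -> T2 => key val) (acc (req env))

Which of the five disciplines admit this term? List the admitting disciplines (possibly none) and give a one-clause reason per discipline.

admitting disciplines: linear, affine, relevant, unrestricted
counts: acc=1, env=1, req=1, key (λ-bound)=1, val (λ-bound)=1
uses in reading order: key, val, acc, req, env
typing: well-typed at ((T3 -> T2) -> T2) -> T2
ordered ✗ (no ordered split (uses run key, val, acc, req, env))
linear ✓ (exactly-once usage across acc, env, req, key, val)
affine ✓ (no duplicate uses among acc, env, req, key, val)
relevant ✓ (at least one use each (acc, env, req, key, val))
unrestricted ✓ (well-typed at ((T3 -> T2) -> T2) -> T2; no restrictions here)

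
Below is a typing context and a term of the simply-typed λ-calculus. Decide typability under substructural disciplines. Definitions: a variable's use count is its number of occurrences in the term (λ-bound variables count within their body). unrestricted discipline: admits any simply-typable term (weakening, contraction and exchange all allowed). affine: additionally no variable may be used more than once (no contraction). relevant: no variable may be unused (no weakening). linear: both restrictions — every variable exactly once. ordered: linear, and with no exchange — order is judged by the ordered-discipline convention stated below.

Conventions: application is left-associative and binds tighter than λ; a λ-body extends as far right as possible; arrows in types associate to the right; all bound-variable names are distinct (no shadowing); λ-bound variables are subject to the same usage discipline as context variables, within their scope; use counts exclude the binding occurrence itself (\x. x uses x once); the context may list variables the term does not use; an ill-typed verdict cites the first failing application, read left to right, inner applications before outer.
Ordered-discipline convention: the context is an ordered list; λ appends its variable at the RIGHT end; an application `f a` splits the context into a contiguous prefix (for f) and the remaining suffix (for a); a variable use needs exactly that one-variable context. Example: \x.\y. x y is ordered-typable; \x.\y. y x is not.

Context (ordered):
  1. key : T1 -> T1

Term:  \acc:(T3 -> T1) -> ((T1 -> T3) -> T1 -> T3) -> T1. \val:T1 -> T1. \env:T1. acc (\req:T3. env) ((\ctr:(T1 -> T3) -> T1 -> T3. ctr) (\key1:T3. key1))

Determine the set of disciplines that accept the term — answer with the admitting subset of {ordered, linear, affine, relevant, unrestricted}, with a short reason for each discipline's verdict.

accepted by: none
use counts: key=0; acc [bound]=1; val [bound]=0; env [bound]=1; req [bound]=0; ctr [bound]=1; key1 [bound]=1
left-to-right use order: acc, env, ctr, key1
typing: ill-typed: an application expects (T1 -> T3) -> T1 -> T3 but receives T3 -> T3
ordered ✗ (fails simple typing)
linear ✗ (a type mismatch blocks all five)
affine ✗ (the type mismatch rejects it)
relevant ✗ (not simply typable)
unrestricted ✗ (fails simple typing)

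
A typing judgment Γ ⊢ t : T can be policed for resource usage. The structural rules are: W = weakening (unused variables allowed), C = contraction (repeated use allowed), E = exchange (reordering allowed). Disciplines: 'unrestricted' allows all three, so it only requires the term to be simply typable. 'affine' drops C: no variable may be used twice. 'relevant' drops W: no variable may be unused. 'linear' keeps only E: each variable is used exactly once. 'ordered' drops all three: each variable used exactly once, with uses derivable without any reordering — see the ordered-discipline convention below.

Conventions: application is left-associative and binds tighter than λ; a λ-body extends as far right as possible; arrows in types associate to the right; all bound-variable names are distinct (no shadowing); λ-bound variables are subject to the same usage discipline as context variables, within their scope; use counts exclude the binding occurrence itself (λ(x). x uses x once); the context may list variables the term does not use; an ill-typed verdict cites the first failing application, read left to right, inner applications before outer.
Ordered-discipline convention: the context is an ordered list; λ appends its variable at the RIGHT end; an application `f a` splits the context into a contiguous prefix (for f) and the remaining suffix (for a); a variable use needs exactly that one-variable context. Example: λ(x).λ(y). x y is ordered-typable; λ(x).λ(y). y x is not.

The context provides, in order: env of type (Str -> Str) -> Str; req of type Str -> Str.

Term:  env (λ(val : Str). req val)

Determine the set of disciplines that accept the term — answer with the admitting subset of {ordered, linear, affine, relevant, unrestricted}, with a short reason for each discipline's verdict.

accepted by: ordered, linear, affine, relevant, unrestricted
usage: env=1, req=1, val (bound)=1
left-to-right use order: env, req, val
typing: ✓ — Str
ordered ✓ (env, req, val: once each, no exchange needed)
linear ✓ (env, req, val: one use apiece)
affine ✓ (none of env, req, val used more than once)
relevant ✓ (none of env, req, val goes unused)
unrestricted ✓ (well-typed at Str; no restrictions here)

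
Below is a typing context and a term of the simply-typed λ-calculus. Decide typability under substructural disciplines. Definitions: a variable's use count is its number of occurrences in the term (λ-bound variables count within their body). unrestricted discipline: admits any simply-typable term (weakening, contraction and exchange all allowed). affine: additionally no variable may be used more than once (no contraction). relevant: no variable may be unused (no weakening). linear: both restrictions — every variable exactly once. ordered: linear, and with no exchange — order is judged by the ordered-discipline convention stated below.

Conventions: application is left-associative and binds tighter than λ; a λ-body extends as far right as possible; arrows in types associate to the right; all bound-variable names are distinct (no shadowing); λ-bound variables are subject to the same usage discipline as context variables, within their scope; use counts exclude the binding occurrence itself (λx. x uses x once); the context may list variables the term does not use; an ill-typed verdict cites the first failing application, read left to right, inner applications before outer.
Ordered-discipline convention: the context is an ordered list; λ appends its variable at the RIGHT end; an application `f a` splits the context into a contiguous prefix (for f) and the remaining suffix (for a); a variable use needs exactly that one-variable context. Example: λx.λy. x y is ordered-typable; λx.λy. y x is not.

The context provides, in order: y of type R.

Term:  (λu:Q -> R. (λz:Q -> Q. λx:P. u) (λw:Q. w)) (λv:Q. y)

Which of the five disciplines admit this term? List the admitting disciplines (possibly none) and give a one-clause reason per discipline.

accepted by: affine, unrestricted
variable uses: y=1, u [bound]=1, z [bound]=0, x [bound]=0, w [bound]=1, v [bound]=0
use order (left to right): u, w, y
typing: ✓ — P -> Q -> R
ordered: ✗, z, x, v left unused
linear: ✗, z, x, v left unused
affine: ✓, y, u, z, x, w, v: no repeats, contraction unneeded
relevant: ✗, z, x, v left unused
unrestricted: ✓, typability at P -> Q -> R is all that's needed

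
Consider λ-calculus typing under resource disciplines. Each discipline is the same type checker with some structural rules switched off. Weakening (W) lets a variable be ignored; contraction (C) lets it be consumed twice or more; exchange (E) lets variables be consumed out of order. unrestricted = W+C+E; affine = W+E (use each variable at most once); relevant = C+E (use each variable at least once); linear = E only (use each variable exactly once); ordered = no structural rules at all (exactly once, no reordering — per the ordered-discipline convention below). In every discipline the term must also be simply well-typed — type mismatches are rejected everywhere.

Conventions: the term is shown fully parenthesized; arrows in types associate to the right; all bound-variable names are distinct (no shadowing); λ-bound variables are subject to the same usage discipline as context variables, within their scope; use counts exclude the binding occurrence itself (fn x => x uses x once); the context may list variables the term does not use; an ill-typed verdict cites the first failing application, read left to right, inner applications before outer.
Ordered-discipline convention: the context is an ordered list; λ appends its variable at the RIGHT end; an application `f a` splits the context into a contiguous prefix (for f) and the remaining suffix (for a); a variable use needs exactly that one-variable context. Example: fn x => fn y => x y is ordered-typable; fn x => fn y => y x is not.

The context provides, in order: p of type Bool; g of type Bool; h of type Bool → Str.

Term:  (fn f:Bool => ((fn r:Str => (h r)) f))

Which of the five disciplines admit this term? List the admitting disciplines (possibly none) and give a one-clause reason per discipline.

admitting disciplines: none
variable uses: p ×0, g ×0, h ×1, f (λ-bound) ×1, r (λ-bound) ×1
use order (left to right): h, r, f
typing: ill-typed: an argument Str mismatches the expected Bool
ordered: ✗, a type mismatch blocks all five
linear: ✗, the type mismatch rejects it
affine: ✗, not simply typable
relevant: ✗, fails simple typing
unrestricted: ✗, a type mismatch blocks all five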